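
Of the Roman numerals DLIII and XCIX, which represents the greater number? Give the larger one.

DLIII = 553
XCIX = 99
553 is larger

DLIII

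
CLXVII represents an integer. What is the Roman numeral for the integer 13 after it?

CLXVII = 167
167 + 13 = 180

CLXXX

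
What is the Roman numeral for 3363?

Convert 3363 to Roman numerals:
  3363 contains 3×1000 (MMM)
  363 contains 3×100 (CCC)
  63 contains 1×50 (L)
  13 contains 1×10 (X)
  3 contains 3×1 (III)

MMMCCCLXIII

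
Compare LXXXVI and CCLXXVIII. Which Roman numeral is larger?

LXXXVI = 86
CCLXXVIII = 278
278 is larger

CCLXXVIII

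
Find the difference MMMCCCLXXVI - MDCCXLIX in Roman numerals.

MMMCCCLXXVI = 3376
MDCCXLIX = 1749
3376 - 1749 = 1627

MDCXXVII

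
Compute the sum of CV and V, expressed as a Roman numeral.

CV = 105
V = 5
105 + 5 = 110

CX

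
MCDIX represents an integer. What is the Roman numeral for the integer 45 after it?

MCDIX = 1409
1409 + 45 = 1454

MCDLIV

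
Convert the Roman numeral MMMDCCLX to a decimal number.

MMMDCCLX: M=1000, M=1000, M=1000, D=500, C=100, C=100, L=50, X=10
1000 + 1000 + 1000 + 500 + 100 + 100 + 50 + 10 = 3760

3760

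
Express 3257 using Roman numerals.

Convert 3257 to Roman numerals:
  3257 contains 3×1000 (MMM)
  257 contains 2×100 (CC)
  57 contains 1×50 (L)
  7 contains 1×5 (V)
  2 contains 2×1 (II)

MMMCCLVII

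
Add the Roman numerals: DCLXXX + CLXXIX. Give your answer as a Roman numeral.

DCLXXX = 680
CLXXIX = 179
680 + 179 = 859

DCCCLIX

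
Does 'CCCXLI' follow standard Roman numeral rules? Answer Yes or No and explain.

'CCCXLI': Check the rules: uses only the symbols I, V, X, L, C, D, M; no symbol is repeated more than three times in a row; V, L and D each appear at most once; the only place a smaller symbol precedes a larger one is the allowed subtractive pair XL, the symbol right after such a pair (if any) is smaller than the pair's first symbol, and otherwise the values never increase from left to right. Value: C (100) + C (100) + C (100) + XL (40) + I (1) = 341. So it is a valid standard Roman numeral.

Yes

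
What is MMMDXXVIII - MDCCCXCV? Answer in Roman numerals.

MMMDXXVIII = 3528
MDCCCXCV = 1895
3528 - 1895 = 1633

MDCXXXIII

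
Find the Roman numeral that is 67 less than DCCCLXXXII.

DCCCLXXXII = 882
882 - 67 = 815

DCCCXV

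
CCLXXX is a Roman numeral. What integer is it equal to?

CCLXXX: C=100, C=100, L=50, X=10, X=10, X=10
100 + 100 + 50 + 10 + 10 + 10 = 280

280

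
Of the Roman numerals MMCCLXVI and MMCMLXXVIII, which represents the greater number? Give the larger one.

MMCCLXVI = 2266
MMCMLXXVIII = 2978
2978 is larger

MMCMLXXVIII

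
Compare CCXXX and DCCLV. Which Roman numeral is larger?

CCXXX = 230
DCCLV = 755
755 is larger

DCCLV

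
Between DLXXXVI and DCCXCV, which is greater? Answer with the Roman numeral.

DLXXXVI = 586
DCCXCV = 795
795 is larger

DCCXCV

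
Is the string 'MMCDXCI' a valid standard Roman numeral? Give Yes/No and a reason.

'MMCDXCI': Check the rules: uses only the symbols I, V, X, L, C, D, M; no symbol is repeated more than three times in a row; V, L and D each appear at most once; the only places a smaller symbol precedes a larger one are the allowed subtractive pairs CD, XC, the symbol right after such a pair (if any) is smaller than the pair's first symbol, and otherwise the values never increase from left to right. Value: M (1000) + M (1000) + CD (400) + XC (90) + I (1) = 2491. So it is a valid standard Roman numeral.

Yes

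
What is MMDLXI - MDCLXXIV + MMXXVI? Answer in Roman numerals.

MMDLXI = 2561, MDCLXXIV = 1674, MMXXVI = 2026
2561 - 1674 = 887
887 + 2026 = 2913

MMCMXIII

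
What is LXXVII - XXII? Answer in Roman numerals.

LXXVII = 77
XXII = 22
77 - 22 = 55

LV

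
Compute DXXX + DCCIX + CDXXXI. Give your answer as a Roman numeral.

DXXX = 530, DCCIX = 709, CDXXXI = 431
530 + 709 = 1239
1239 + 431 = 1670

MDCLXX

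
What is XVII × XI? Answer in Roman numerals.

XVII = 17
XI = 11
17 × 11 = 187

CLXXXVII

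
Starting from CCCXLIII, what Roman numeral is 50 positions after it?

CCCXLIII = 343
343 + 50 = 393

CCCXCIII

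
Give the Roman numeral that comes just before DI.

DI = 501, so the previous integer is 501 - 1 = 500

D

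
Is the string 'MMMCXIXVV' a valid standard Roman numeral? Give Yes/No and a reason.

'MMMCXIXVV': V should not appear more than once

No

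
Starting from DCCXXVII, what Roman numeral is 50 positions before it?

DCCXXVII = 727
727 - 50 = 677

DCLXXVII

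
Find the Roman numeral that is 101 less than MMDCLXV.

MMDCLXV = 2665
2665 - 101 = 2564

MMDLXIV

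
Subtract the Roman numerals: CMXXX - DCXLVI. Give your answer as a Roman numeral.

CMXXX = 930
DCXLVI = 646
930 - 646 = 284

CCLXXXIV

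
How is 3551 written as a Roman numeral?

Convert 3551 to Roman numerals:
  3551 contains 3×1000 (MMM)
  551 contains 1×500 (D)
  51 contains 1×50 (L)
  1 contains 1×1 (I)

MMMDLI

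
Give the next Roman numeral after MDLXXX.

MDLXXX = 1580, so the next integer is 1580 + 1 = 1581

MDLXXXI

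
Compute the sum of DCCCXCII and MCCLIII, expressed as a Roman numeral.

DCCCXCII = 892
MCCLIII = 1253
892 + 1253 = 2145

MMCXLV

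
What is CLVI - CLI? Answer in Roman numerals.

CLVI = 156
CLI = 151
156 - 151 = 5

V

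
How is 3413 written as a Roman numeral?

Convert 3413 to Roman numerals:
  3413 contains 3×1000 (MMM)
  413 contains 1×400 (CD)
  13 contains 1×10 (X)
  3 contains 3×1 (III)

MMMCDXIII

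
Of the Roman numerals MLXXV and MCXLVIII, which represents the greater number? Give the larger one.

MLXXV = 1075
MCXLVIII = 1148
1148 is larger

MCXLVIII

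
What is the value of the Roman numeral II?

II: I=1, I=1
1 + 1 = 2

2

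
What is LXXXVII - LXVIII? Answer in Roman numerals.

LXXXVII = 87
LXVIII = 68
87 - 68 = 19

XIX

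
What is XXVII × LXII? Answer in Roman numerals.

XXVII = 27
LXII = 62
27 × 62 = 1674

MDCLXXIV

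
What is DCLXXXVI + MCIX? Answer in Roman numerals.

DCLXXXVI = 686
MCIX = 1109
686 + 1109 = 1795

MDCCXCV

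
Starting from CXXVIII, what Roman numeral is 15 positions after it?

CXXVIII = 128
128 + 15 = 143

CXLIII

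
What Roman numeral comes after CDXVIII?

CDXVIII = 418, so the next integer is 418 + 1 = 419

CDXIX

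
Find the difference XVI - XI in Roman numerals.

XVI = 16
XI = 11
16 - 11 = 5

V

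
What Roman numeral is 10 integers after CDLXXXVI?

CDLXXXVI = 486
486 + 10 = 496

CDXCVI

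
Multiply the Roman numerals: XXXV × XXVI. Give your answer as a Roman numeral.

XXXV = 35
XXVI = 26
35 × 26 = 910

CMX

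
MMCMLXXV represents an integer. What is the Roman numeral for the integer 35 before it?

MMCMLXXV = 2975
2975 - 35 = 2940

MMCMXL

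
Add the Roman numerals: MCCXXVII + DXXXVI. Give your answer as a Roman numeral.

MCCXXVII = 1227
DXXXVI = 536
1227 + 536 = 1763

MDCCLXIII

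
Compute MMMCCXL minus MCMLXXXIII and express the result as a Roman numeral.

MMMCCXL = 3240
MCMLXXXIII = 1983
3240 - 1983 = 1257

MCCLVII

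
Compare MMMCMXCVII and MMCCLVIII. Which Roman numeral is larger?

MMMCMXCVII = 3997
MMCCLVIII = 2258
3997 is larger

MMMCMXCVII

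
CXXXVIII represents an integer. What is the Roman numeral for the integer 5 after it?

CXXXVIII = 138
138 + 5 = 143

CXLIII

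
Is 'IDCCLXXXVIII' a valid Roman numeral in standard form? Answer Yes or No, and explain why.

'IDCCLXXXVIII': Invalid subtractive combination: ID

No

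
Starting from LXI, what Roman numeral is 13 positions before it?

LXI = 61
61 - 13 = 48

XLVIII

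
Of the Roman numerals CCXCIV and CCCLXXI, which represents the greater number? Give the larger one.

CCXCIV = 294
CCCLXXI = 371
371 is larger

CCCLXXI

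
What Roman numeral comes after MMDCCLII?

MMDCCLII = 2752, so the next integer is 2752 + 1 = 2753

MMDCCLIII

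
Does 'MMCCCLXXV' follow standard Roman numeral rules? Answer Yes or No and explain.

'MMCCCLXXV': Check the rules: uses only the symbols I, V, X, L, C, D, M; no symbol is repeated more than three times in a row; V, L and D each appear at most once; no smaller symbol precedes a larger one (values never increase from left to right). Value: M (1000) + M (1000) + C (100) + C (100) + C (100) + L (50) + X (10) + X (10) + V (5) = 2375. So it is a valid standard Roman numeral.

Yes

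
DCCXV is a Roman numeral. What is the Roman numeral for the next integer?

DCCXV = 715; next is 716

DCCXVI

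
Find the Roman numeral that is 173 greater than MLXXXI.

MLXXXI = 1081
1081 + 173 = 1254

MCCLIV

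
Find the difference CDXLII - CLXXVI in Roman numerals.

CDXLII = 442
CLXXVI = 176
442 - 176 = 266

CCLXVI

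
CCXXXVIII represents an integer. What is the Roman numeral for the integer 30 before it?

CCXXXVIII = 238
238 - 30 = 208

CCVIII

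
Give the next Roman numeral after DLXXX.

DLXXX = 580; next is 581

DLXXXI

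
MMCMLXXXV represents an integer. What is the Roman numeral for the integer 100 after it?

MMCMLXXXV = 2985
2985 + 100 = 3085

MMMLXXXV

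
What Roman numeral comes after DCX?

DCX = 610; next is 611

DCXI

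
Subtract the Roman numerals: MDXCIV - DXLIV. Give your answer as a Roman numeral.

MDXCIV = 1594
DXLIV = 544
1594 - 544 = 1050

ML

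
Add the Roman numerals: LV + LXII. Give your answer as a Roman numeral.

LV = 55
LXII = 62
55 + 62 = 117

CXVII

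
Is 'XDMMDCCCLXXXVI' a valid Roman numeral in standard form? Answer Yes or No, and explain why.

'XDMMDCCCLXXXVI': D should not appear more than once

No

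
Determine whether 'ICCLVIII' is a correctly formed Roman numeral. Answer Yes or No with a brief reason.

'ICCLVIII': Invalid subtractive combination: IC

No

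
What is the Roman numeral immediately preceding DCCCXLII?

DCCCXLII = 842, so the previous integer is 842 - 1 = 841

DCCCXLI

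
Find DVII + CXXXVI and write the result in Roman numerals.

DVII = 507
CXXXVI = 136
507 + 136 = 643

DCXLIII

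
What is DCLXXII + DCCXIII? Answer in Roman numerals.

DCLXXII = 672
DCCXIII = 713
672 + 713 = 1385

MCCCLXXXV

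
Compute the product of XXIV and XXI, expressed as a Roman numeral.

XXIV = 24
XXI = 21
24 × 21 = 504

DIV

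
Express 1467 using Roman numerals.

Convert 1467 to Roman numerals:
  1467 contains 1×1000 (M)
  467 contains 1×400 (CD)
  67 contains 1×50 (L)
  17 contains 1×10 (X)
  7 contains 1×5 (V)
  2 contains 2×1 (II)

MCDLXVII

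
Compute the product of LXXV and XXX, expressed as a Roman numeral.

LXXV = 75
XXX = 30
75 × 30 = 2250

MMCCL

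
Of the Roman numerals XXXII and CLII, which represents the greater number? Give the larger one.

XXXII = 32
CLII = 152
152 is larger

CLII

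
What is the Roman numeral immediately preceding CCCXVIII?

CCCXVIII = 318, so the previous integer is 318 - 1 = 317

CCCXVII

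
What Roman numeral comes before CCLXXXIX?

CCLXXXIX = 289, so the previous integer is 289 - 1 = 288

CCLXXXVIII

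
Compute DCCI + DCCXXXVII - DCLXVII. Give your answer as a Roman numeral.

DCCI = 701, DCCXXXVII = 737, DCLXVII = 667
701 + 737 = 1438
1438 - 667 = 771

DCCLXXI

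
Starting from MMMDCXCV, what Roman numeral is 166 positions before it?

MMMDCXCV = 3695
3695 - 166 = 3529

MMMDXXIX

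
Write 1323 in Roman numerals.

Convert 1323 to Roman numerals:
  1323 contains 1×1000 (M)
  323 contains 3×100 (CCC)
  23 contains 2×10 (XX)
  3 contains 3×1 (III)

MCCCXXIII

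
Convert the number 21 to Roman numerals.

Convert 21 to Roman numerals:
  21 contains 2×10 (XX)
  1 contains 1×1 (I)

XXI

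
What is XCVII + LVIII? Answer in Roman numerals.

XCVII = 97
LVIII = 58
97 + 58 = 155

CLV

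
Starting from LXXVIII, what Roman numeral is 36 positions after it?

LXXVIII = 78
78 + 36 = 114

CXIV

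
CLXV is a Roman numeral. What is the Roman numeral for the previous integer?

CLXV = 165; previous is 164

CLXIV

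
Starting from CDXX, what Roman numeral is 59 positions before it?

CDXX = 420
420 - 59 = 361

CCCLXI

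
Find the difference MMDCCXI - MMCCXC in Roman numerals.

MMDCCXI = 2711
MMCCXC = 2290
2711 - 2290 = 421

CDXXI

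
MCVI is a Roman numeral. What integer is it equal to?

MCVI: M=1000, C=100, V=5, I=1
1000 + 100 + 5 + 1 = 1106

1106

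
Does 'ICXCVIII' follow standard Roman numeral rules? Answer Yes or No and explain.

'ICXCVIII': Invalid subtractive combination: IC

No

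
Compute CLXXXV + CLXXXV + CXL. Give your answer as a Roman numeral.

CLXXXV = 185, CLXXXV = 185, CXL = 140
185 + 185 = 370
370 + 140 = 510

DX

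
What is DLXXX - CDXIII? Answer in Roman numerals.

DLXXX = 580
CDXIII = 413
580 - 413 = 167

CLXVII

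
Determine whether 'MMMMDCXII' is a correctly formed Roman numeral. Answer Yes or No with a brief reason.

'MMMMDCXII': More than 3 consecutive M's

No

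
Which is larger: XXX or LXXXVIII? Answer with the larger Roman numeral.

XXX = 30
LXXXVIII = 88
88 is larger

LXXXVIII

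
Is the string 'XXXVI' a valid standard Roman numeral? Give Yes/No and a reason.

'XXXVI': Check the rules: uses only the symbols I, V, X, L, C, D, M; no symbol is repeated more than three times in a row; V, L and D each appear at most once; no smaller symbol precedes a larger one (values never increase from left to right). Value: X (10) + X (10) + X (10) + V (5) + I (1) = 36. So it is a valid standard Roman numeral.

Yes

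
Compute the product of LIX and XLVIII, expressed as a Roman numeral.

LIX = 59
XLVIII = 48
59 × 48 = 2832

MMDCCCXXXII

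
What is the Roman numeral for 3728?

Convert 3728 to Roman numerals:
  3728 contains 3×1000 (MMM)
  728 contains 1×500 (D)
  228 contains 2×100 (CC)
  28 contains 2×10 (XX)
  8 contains 1×5 (V)
  3 contains 3×1 (III)

MMMDCCXXVIII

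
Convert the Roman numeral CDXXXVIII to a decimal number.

CDXXXVIII: CD=400, X=10, X=10, X=10, V=5, I=1, I=1, I=1
400 + 10 + 10 + 10 + 5 + 1 + 1 + 1 = 438

438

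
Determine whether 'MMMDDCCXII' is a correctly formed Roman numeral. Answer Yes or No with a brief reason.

'MMMDDCCXII': D should not appear more than once

No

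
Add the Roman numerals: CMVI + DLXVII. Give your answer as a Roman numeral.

CMVI = 906
DLXVII = 567
906 + 567 = 1473

MCDLXXIII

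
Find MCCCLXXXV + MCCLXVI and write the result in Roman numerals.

MCCCLXXXV = 1385
MCCLXVI = 1266
1385 + 1266 = 2651

MMDCLI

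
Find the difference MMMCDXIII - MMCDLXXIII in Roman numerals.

MMMCDXIII = 3413
MMCDLXXIII = 2473
3413 - 2473 = 940

CMXL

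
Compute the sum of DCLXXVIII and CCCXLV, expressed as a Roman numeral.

DCLXXVIII = 678
CCCXLV = 345
678 + 345 = 1023

MXXIII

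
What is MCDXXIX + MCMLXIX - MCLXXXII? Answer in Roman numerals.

MCDXXIX = 1429, MCMLXIX = 1969, MCLXXXII = 1182
1429 + 1969 = 3398
3398 - 1182 = 2216

MMCCXVI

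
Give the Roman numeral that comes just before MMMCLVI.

MMMCLVI = 3156; previous is 3155

MMMCLV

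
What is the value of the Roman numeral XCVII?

XCVII: XC=90, V=5, I=1, I=1
90 + 5 + 1 + 1 = 97

97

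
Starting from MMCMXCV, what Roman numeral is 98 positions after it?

MMCMXCV = 2995
2995 + 98 = 3093

MMMXCIII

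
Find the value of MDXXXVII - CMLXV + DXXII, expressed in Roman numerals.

MDXXXVII = 1537, CMLXV = 965, DXXII = 522
1537 - 965 = 572
572 + 522 = 1094

MXCIV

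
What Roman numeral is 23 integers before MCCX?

MCCX = 1210
1210 - 23 = 1187

MCLXXXVII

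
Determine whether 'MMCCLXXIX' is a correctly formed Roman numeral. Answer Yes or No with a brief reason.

'MMCCLXXIX': Check the rules: uses only the symbols I, V, X, L, C, D, M; no symbol is repeated more than three times in a row; V, L and D each appear at most once; the only place a smaller symbol precedes a larger one is the allowed subtractive pair IX, the symbol right after such a pair (if any) is smaller than the pair's first symbol, and otherwise the values never increase from left to right. Value: M (1000) + M (1000) + C (100) + C (100) + L (50) + X (10) + X (10) + IX (9) = 2279. So it is a valid standard Roman numeral.

Yes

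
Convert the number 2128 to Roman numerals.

Convert 2128 to Roman numerals:
  2128 contains 2×1000 (MM)
  128 contains 1×100 (C)
  28 contains 2×10 (XX)
  8 contains 1×5 (V)
  3 contains 3×1 (III)

MMCXXVIII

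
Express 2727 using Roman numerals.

Convert 2727 to Roman numerals:
  2727 contains 2×1000 (MM)
  727 contains 1×500 (D)
  227 contains 2×100 (CC)
  27 contains 2×10 (XX)
  7 contains 1×5 (V)
  2 contains 2×1 (II)

MMDCCXXVII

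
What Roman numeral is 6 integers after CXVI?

CXVI = 116
116 + 6 = 122

CXXII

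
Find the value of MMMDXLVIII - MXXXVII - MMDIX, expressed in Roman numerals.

MMMDXLVIII = 3548, MXXXVII = 1037, MMDIX = 2509
3548 - 1037 = 2511
2511 - 2509 = 2

II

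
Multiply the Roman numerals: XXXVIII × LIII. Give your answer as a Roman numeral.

XXXVIII = 38
LIII = 53
38 × 53 = 2014

MMXIV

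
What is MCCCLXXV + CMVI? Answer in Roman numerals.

MCCCLXXV = 1375
CMVI = 906
1375 + 906 = 2281

MMCCLXXXI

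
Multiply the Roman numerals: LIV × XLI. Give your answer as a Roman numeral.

LIV = 54
XLI = 41
54 × 41 = 2214

MMCCXIV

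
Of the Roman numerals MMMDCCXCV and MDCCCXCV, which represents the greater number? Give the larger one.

MMMDCCXCV = 3795
MDCCCXCV = 1895
3795 is larger

MMMDCCXCV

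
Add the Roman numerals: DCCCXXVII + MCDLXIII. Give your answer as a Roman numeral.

DCCCXXVII = 827
MCDLXIII = 1463
827 + 1463 = 2290

MMCCXC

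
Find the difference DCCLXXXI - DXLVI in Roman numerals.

DCCLXXXI = 781
DXLVI = 546
781 - 546 = 235

CCXXXV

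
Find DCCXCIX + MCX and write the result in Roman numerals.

DCCXCIX = 799
MCX = 1110
799 + 1110 = 1909

MCMIX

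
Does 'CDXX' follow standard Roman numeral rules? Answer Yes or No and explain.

'CDXX': Check the rules: uses only the symbols I, V, X, L, C, D, M; no symbol is repeated more than three times in a row; V, L and D each appear at most once; the only place a smaller symbol precedes a larger one is the allowed subtractive pair CD, the symbol right after such a pair (if any) is smaller than the pair's first symbol, and otherwise the values never increase from left to right. Value: CD (400) + X (10) + X (10) = 420. So it is a valid standard Roman numeral.

Yes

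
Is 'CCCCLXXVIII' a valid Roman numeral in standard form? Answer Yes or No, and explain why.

'CCCCLXXVIII': More than 3 consecutive C's

No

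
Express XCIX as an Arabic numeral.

XCIX: XC=90, IX=9
90 + 9 = 99

99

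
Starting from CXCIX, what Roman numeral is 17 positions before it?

CXCIX = 199
199 - 17 = 182

CLXXXII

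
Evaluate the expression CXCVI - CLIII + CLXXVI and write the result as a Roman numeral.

CXCVI = 196, CLIII = 153, CLXXVI = 176
196 - 153 = 43
43 + 176 = 219

CCXIX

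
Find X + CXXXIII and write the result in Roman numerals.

X = 10
CXXXIII = 133
10 + 133 = 143

CXLIII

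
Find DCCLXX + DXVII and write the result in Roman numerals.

DCCLXX = 770
DXVII = 517
770 + 517 = 1287

MCCLXXXVII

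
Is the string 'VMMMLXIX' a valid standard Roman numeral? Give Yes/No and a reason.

'VMMMLXIX': Invalid subtractive combination: VM

No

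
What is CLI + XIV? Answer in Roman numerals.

CLI = 151
XIV = 14
151 + 14 = 165

CLXV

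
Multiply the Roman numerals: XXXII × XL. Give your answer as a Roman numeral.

XXXII = 32
XL = 40
32 × 40 = 1280

MCCLXXX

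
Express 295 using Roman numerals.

Convert 295 to Roman numerals:
  295 contains 2×100 (CC)
  95 contains 1×90 (XC)
  5 contains 1×5 (V)

CCXCV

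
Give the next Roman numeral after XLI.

XLI = 41, so the next integer is 41 + 1 = 42

XLII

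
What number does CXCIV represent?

CXCIV: C=100, XC=90, IV=4
100 + 90 + 4 = 194

194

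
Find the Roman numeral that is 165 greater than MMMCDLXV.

MMMCDLXV = 3465
3465 + 165 = 3630

MMMDCXXX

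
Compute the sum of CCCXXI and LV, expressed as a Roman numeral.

CCCXXI = 321
LV = 55
321 + 55 = 376

CCCLXXVI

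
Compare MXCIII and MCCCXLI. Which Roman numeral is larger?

MXCIII = 1093
MCCCXLI = 1341
1341 is larger

MCCCXLI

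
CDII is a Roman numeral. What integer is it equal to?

CDII: CD=400, I=1, I=1
400 + 1 + 1 = 402

402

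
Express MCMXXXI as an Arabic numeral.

MCMXXXI: M=1000, CM=900, X=10, X=10, X=10, I=1
1000 + 900 + 10 + 10 + 10 + 1 = 1931

1931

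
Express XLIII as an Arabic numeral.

XLIII: XL=40, I=1, I=1, I=1
40 + 1 + 1 + 1 = 43

43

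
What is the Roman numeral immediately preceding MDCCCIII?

MDCCCIII = 1803, so the previous integer is 1803 - 1 = 1802

MDCCCII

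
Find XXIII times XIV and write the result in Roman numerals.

XXIII = 23
XIV = 14
23 × 14 = 322

CCCXXII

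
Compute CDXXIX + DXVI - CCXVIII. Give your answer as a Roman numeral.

CDXXIX = 429, DXVI = 516, CCXVIII = 218
429 + 516 = 945
945 - 218 = 727

DCCXXVII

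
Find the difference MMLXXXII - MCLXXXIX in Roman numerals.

MMLXXXII = 2082
MCLXXXIX = 1189
2082 - 1189 = 893

DCCCXCIII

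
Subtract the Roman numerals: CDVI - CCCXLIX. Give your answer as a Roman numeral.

CDVI = 406
CCCXLIX = 349
406 - 349 = 57

LVII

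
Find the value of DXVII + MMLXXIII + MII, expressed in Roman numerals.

DXVII = 517, MMLXXIII = 2073, MII = 1002
517 + 2073 = 2590
2590 + 1002 = 3592

MMMDXCII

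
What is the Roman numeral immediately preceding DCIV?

DCIV = 604; previous is 603

DCIII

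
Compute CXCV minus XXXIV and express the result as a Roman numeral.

CXCV = 195
XXXIV = 34
195 - 34 = 161

CLXI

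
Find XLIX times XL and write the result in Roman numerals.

XLIX = 49
XL = 40
49 × 40 = 1960

MCMLX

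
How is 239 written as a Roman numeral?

Convert 239 to Roman numerals:
  239 contains 2×100 (CC)
  39 contains 3×10 (XXX)
  9 contains 1×9 (IX)

CCXXXIX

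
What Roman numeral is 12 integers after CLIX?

CLIX = 159
159 + 12 = 171

CLXXI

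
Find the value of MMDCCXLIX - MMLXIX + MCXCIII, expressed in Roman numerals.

MMDCCXLIX = 2749, MMLXIX = 2069, MCXCIII = 1193
2749 - 2069 = 680
680 + 1193 = 1873

MDCCCLXXIII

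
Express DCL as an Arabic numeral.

DCL: D=500, C=100, L=50
500 + 100 + 50 = 650

650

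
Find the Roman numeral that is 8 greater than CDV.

CDV = 405
405 + 8 = 413

CDXIII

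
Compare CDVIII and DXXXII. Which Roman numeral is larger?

CDVIII = 408
DXXXII = 532
532 is larger

DXXXII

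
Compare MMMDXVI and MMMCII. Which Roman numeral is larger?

MMMDXVI = 3516
MMMCII = 3102
3516 is larger

MMMDXVI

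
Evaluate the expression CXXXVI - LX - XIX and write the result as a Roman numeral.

CXXXVI = 136, LX = 60, XIX = 19
136 - 60 = 76
76 - 19 = 57

LVII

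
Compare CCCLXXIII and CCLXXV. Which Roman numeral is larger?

CCCLXXIII = 373
CCLXXV = 275
373 is larger

CCCLXXIII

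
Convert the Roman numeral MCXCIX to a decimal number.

MCXCIX: M=1000, C=100, XC=90, IX=9
1000 + 100 + 90 + 9 = 1199

1199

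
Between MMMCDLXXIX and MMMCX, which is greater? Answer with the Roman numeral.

MMMCDLXXIX = 3479
MMMCX = 3110
3479 is larger

MMMCDLXXIX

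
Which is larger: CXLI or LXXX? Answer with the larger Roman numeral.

CXLI = 141
LXXX = 80
141 is larger

CXLI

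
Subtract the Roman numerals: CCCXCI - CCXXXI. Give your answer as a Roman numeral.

CCCXCI = 391
CCXXXI = 231
391 - 231 = 160

CLX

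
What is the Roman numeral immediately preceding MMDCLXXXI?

MMDCLXXXI = 2681; previous is 2680

MMDCLXXX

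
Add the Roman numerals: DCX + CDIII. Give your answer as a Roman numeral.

DCX = 610
CDIII = 403
610 + 403 = 1013

MXIII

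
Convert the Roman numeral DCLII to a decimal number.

DCLII: D=500, C=100, L=50, I=1, I=1
500 + 100 + 50 + 1 + 1 = 652

652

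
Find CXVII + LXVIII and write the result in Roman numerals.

CXVII = 117
LXVIII = 68
117 + 68 = 185

CLXXXV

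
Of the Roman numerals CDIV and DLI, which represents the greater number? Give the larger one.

CDIV = 404
DLI = 551
551 is larger

DLI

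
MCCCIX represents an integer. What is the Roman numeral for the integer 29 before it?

MCCCIX = 1309
1309 - 29 = 1280

MCCLXXX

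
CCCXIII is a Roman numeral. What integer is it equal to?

CCCXIII: C=100, C=100, C=100, X=10, I=1, I=1, I=1
100 + 100 + 100 + 10 + 1 + 1 + 1 = 313

313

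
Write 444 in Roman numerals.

Convert 444 to Roman numerals:
  444 contains 1×400 (CD)
  44 contains 1×40 (XL)
  4 contains 1×4 (IV)

CDXLIV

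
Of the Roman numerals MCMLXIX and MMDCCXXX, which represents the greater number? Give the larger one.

MCMLXIX = 1969
MMDCCXXX = 2730
2730 is larger

MMDCCXXX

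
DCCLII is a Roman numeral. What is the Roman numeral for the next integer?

DCCLII = 752; next is 753

DCCLIII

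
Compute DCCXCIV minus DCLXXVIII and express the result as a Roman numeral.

DCCXCIV = 794
DCLXXVIII = 678
794 - 678 = 116

CXVI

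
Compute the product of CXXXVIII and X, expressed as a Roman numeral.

CXXXVIII = 138
X = 10
138 × 10 = 1380

MCCCLXXX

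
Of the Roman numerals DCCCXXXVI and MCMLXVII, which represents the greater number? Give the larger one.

DCCCXXXVI = 836
MCMLXVII = 1967
1967 is larger

MCMLXVII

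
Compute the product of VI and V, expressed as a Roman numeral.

VI = 6
V = 5
6 × 5 = 30

XXX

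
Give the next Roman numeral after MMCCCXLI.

MMCCCXLI = 2341; next is 2342

MMCCCXLII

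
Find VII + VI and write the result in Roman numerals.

VII = 7
VI = 6
7 + 6 = 13

XIII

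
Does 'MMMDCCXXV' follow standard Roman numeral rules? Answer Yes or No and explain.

'MMMDCCXXV': Check the rules: uses only the symbols I, V, X, L, C, D, M; no symbol is repeated more than three times in a row; V, L and D each appear at most once; no smaller symbol precedes a larger one (values never increase from left to right). Value: M (1000) + M (1000) + M (1000) + D (500) + C (100) + C (100) + X (10) + X (10) + V (5) = 3725. So it is a valid standard Roman numeral.

Yes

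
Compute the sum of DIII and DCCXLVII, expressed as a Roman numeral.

DIII = 503
DCCXLVII = 747
503 + 747 = 1250

MCCL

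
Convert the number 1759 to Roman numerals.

Convert 1759 to Roman numerals:
  1759 contains 1×1000 (M)
  759 contains 1×500 (D)
  259 contains 2×100 (CC)
  59 contains 1×50 (L)
  9 contains 1×9 (IX)

MDCCLIX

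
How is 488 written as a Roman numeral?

Convert 488 to Roman numerals:
  488 contains 1×400 (CD)
  88 contains 1×50 (L)
  38 contains 3×10 (XXX)
  8 contains 1×5 (V)
  3 contains 3×1 (III)

CDLXXXVIII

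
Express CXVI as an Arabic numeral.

CXVI: C=100, X=10, V=5, I=1
100 + 10 + 5 + 1 = 116

116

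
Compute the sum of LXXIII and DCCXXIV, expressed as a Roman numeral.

LXXIII = 73
DCCXXIV = 724
73 + 724 = 797

DCCXCVII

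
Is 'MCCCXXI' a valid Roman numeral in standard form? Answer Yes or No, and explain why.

'MCCCXXI': Check the rules: uses only the symbols I, V, X, L, C, D, M; no symbol is repeated more than three times in a row; V, L and D each appear at most once; no smaller symbol precedes a larger one (values never increase from left to right). Value: M (1000) + C (100) + C (100) + C (100) + X (10) + X (10) + I (1) = 1321. So it is a valid standard Roman numeral.

Yes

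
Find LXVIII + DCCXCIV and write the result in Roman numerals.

LXVIII = 68
DCCXCIV = 794
68 + 794 = 862

DCCCLXII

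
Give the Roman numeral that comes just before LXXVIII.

LXXVIII = 78, so the previous integer is 78 - 1 = 77

LXXVII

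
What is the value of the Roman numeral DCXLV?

DCXLV: D=500, C=100, XL=40, V=5
500 + 100 + 40 + 5 = 645

645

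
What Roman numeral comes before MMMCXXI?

MMMCXXI = 3121; previous is 3120

MMMCXX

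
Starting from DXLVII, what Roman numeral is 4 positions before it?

DXLVII = 547
547 - 4 = 543

DXLIII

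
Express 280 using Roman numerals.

Convert 280 to Roman numerals:
  280 contains 2×100 (CC)
  80 contains 1×50 (L)
  30 contains 3×10 (XXX)

CCLXXX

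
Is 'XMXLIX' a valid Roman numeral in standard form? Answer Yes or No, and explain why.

'XMXLIX': Invalid subtractive combination: XM

No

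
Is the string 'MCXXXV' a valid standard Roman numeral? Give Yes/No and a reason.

'MCXXXV': Check the rules: uses only the symbols I, V, X, L, C, D, M; no symbol is repeated more than three times in a row; V, L and D each appear at most once; no smaller symbol precedes a larger one (values never increase from left to right). Value: M (1000) + C (100) + X (10) + X (10) + X (10) + V (5) = 1135. So it is a valid standard Roman numeral.

Yes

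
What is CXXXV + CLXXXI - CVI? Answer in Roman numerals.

CXXXV = 135, CLXXXI = 181, CVI = 106
135 + 181 = 316
316 - 106 = 210

CCX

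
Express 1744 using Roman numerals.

Convert 1744 to Roman numerals:
  1744 contains 1×1000 (M)
  744 contains 1×500 (D)
  244 contains 2×100 (CC)
  44 contains 1×40 (XL)
  4 contains 1×4 (IV)

MDCCXLIV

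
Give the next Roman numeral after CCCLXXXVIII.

CCCLXXXVIII = 388; next is 389

CCCLXXXIX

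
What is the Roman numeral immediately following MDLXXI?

MDLXXI = 1571; next is 1572

MDLXXII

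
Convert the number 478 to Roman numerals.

Convert 478 to Roman numerals:
  478 contains 1×400 (CD)
  78 contains 1×50 (L)
  28 contains 2×10 (XX)
  8 contains 1×5 (V)
  3 contains 3×1 (III)

CDLXXVIII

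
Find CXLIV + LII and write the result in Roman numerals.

CXLIV = 144
LII = 52
144 + 52 = 196

CXCVI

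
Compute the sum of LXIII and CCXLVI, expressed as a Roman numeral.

LXIII = 63
CCXLVI = 246
63 + 246 = 309

CCCIX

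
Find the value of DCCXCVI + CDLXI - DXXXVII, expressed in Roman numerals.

DCCXCVI = 796, CDLXI = 461, DXXXVII = 537
796 + 461 = 1257
1257 - 537 = 720

DCCXX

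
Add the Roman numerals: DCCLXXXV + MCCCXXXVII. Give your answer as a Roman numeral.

DCCLXXXV = 785
MCCCXXXVII = 1337
785 + 1337 = 2122

MMCXXII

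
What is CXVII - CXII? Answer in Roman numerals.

CXVII = 117
CXII = 112
117 - 112 = 5

V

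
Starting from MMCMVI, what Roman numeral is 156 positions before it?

MMCMVI = 2906
2906 - 156 = 2750

MMDCCL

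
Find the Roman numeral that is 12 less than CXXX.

CXXX = 130
130 - 12 = 118

CXVIII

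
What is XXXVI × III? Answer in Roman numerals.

XXXVI = 36
III = 3
36 × 3 = 108

CVIII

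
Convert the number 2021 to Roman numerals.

Convert 2021 to Roman numerals:
  2021 contains 2×1000 (MM)
  21 contains 2×10 (XX)
  1 contains 1×1 (I)

MMXXI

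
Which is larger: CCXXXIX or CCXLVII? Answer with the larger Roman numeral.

CCXXXIX = 239
CCXLVII = 247
247 is larger

CCXLVII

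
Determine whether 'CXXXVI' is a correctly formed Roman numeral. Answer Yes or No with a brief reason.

'CXXXVI': Check the rules: uses only the symbols I, V, X, L, C, D, M; no symbol is repeated more than three times in a row; V, L and D each appear at most once; no smaller symbol precedes a larger one (values never increase from left to right). Value: C (100) + X (10) + X (10) + X (10) + V (5) + I (1) = 136. So it is a valid standard Roman numeral.

Yes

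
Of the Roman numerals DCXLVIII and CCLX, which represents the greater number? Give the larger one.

DCXLVIII = 648
CCLX = 260
648 is larger

DCXLVIII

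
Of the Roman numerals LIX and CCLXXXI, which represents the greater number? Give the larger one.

LIX = 59
CCLXXXI = 281
281 is larger

CCLXXXI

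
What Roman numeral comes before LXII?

LXII = 62, so the previous integer is 62 - 1 = 61

LXI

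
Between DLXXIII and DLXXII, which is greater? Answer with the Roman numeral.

DLXXIII = 573
DLXXII = 572
573 is larger

DLXXIII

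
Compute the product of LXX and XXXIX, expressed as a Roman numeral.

LXX = 70
XXXIX = 39
70 × 39 = 2730

MMDCCXXX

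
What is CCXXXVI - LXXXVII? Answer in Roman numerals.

CCXXXVI = 236
LXXXVII = 87
236 - 87 = 149

CXLIX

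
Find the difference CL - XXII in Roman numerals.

CL = 150
XXII = 22
150 - 22 = 128

CXXVIII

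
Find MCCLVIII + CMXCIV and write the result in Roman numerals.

MCCLVIII = 1258
CMXCIV = 994
1258 + 994 = 2252

MMCCLII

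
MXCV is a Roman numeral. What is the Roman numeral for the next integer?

MXCV = 1095, so the next integer is 1095 + 1 = 1096

MXCVI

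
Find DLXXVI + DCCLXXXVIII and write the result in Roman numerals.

DLXXVI = 576
DCCLXXXVIII = 788
576 + 788 = 1364

MCCCLXIV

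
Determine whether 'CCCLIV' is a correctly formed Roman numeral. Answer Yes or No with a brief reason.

'CCCLIV': Check the rules: uses only the symbols I, V, X, L, C, D, M; no symbol is repeated more than three times in a row; V, L and D each appear at most once; the only place a smaller symbol precedes a larger one is the allowed subtractive pair IV, the symbol right after such a pair (if any) is smaller than the pair's first symbol, and otherwise the values never increase from left to right. Value: C (100) + C (100) + C (100) + L (50) + IV (4) = 354. So it is a valid standard Roman numeral.

Yes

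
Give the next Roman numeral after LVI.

LVI = 56; next is 57

LVII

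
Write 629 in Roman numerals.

Convert 629 to Roman numerals:
  629 contains 1×500 (D)
  129 contains 1×100 (C)
  29 contains 2×10 (XX)
  9 contains 1×9 (IX)

DCXXIX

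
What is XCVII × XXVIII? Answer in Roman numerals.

XCVII = 97
XXVIII = 28
97 × 28 = 2716

MMDCCXVI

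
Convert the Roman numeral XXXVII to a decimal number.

XXXVII: X=10, X=10, X=10, V=5, I=1, I=1
10 + 10 + 10 + 5 + 1 + 1 = 37

37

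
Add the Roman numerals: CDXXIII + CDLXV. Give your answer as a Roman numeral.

CDXXIII = 423
CDLXV = 465
423 + 465 = 888

DCCCLXXXVIII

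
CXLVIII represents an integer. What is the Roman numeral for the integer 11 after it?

CXLVIII = 148
148 + 11 = 159

CLIX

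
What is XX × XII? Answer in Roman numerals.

XX = 20
XII = 12
20 × 12 = 240

CCXL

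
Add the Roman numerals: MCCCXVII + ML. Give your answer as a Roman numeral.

MCCCXVII = 1317
ML = 1050
1317 + 1050 = 2367

MMCCCLXVII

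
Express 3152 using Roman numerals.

Convert 3152 to Roman numerals:
  3152 contains 3×1000 (MMM)
  152 contains 1×100 (C)
  52 contains 1×50 (L)
  2 contains 2×1 (II)

MMMCLII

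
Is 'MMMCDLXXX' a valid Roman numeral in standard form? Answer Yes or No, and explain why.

'MMMCDLXXX': Check the rules: uses only the symbols I, V, X, L, C, D, M; no symbol is repeated more than three times in a row; V, L and D each appear at most once; the only place a smaller symbol precedes a larger one is the allowed subtractive pair CD, the symbol right after such a pair (if any) is smaller than the pair's first symbol, and otherwise the values never increase from left to right. Value: M (1000) + M (1000) + M (1000) + CD (400) + L (50) + X (10) + X (10) + X (10) = 3480. So it is a valid standard Roman numeral.

Yes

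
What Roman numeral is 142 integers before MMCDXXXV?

MMCDXXXV = 2435
2435 - 142 = 2293

MMCCXCIII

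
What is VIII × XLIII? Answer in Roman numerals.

VIII = 8
XLIII = 43
8 × 43 = 344

CCCXLIV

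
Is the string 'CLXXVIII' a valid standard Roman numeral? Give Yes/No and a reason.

'CLXXVIII': Check the rules: uses only the symbols I, V, X, L, C, D, M; no symbol is repeated more than three times in a row; V, L and D each appear at most once; no smaller symbol precedes a larger one (values never increase from left to right). Value: C (100) + L (50) + X (10) + X (10) + V (5) + I (1) + I (1) + I (1) = 178. So it is a valid standard Roman numeral.

Yes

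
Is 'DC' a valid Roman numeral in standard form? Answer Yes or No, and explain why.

'DC': Check the rules: uses only the symbols I, V, X, L, C, D, M; no symbol is repeated more than three times in a row; V, L and D each appear at most once; no smaller symbol precedes a larger one (values never increase from left to right). Value: D (500) + C (100) = 600. So it is a valid standard Roman numeral.

Yes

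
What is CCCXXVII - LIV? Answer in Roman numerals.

CCCXXVII = 327
LIV = 54
327 - 54 = 273

CCLXXIII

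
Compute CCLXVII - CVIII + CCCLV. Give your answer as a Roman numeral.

CCLXVII = 267, CVIII = 108, CCCLV = 355
267 - 108 = 159
159 + 355 = 514

DXIV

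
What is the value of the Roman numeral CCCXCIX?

CCCXCIX: C=100, C=100, C=100, XC=90, IX=9
100 + 100 + 100 + 90 + 9 = 399

399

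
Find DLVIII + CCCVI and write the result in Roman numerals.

DLVIII = 558
CCCVI = 306
558 + 306 = 864

DCCCLXIV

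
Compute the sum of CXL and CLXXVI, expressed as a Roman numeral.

CXL = 140
CLXXVI = 176
140 + 176 = 316

CCCXVI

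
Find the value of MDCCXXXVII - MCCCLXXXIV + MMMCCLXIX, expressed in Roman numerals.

MDCCXXXVII = 1737, MCCCLXXXIV = 1384, MMMCCLXIX = 3269
1737 - 1384 = 353
353 + 3269 = 3622

MMMDCXXII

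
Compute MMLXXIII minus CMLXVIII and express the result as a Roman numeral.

MMLXXIII = 2073
CMLXVIII = 968
2073 - 968 = 1105

MCV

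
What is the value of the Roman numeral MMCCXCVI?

MMCCXCVI: M=1000, M=1000, C=100, C=100, XC=90, V=5, I=1
1000 + 1000 + 100 + 100 + 90 + 5 + 1 = 2296

2296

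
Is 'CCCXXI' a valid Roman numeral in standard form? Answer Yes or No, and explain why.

'CCCXXI': Check the rules: uses only the symbols I, V, X, L, C, D, M; no symbol is repeated more than three times in a row; V, L and D each appear at most once; no smaller symbol precedes a larger one (values never increase from left to right). Value: C (100) + C (100) + C (100) + X (10) + X (10) + I (1) = 321. So it is a valid standard Roman numeral.

Yes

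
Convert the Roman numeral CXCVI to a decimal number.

CXCVI: C=100, XC=90, V=5, I=1
100 + 90 + 5 + 1 = 196

196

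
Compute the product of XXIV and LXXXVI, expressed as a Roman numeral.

XXIV = 24
LXXXVI = 86
24 × 86 = 2064

MMLXIV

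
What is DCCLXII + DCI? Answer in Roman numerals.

DCCLXII = 762
DCI = 601
762 + 601 = 1363

MCCCLXIII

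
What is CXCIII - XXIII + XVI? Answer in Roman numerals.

CXCIII = 193, XXIII = 23, XVI = 16
193 - 23 = 170
170 + 16 = 186

CLXXXVI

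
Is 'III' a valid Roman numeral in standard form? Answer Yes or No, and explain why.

'III': Check the rules: uses only the symbols I, V, X, L, C, D, M; no symbol is repeated more than three times in a row; V, L and D each appear at most once; no smaller symbol precedes a larger one (values never increase from left to right). Value: I (1) + I (1) + I (1) = 3. So it is a valid standard Roman numeral.

Yes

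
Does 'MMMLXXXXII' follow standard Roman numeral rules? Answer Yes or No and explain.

'MMMLXXXXII': More than 3 consecutive X's

No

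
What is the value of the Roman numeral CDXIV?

CDXIV: CD=400, X=10, IV=4
400 + 10 + 4 = 414

414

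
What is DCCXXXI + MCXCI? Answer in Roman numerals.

DCCXXXI = 731
MCXCI = 1191
731 + 1191 = 1922

MCMXXII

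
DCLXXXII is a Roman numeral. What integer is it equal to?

DCLXXXII: D=500, C=100, L=50, X=10, X=10, X=10, I=1, I=1
500 + 100 + 50 + 10 + 10 + 10 + 1 + 1 = 682

682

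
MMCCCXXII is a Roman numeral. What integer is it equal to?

MMCCCXXII: M=1000, M=1000, C=100, C=100, C=100, X=10, X=10, I=1, I=1
1000 + 1000 + 100 + 100 + 100 + 10 + 10 + 1 + 1 = 2322

2322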